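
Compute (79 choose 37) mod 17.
4

Using Lucas' theorem:
Write n=79 and k=37 in base 17:
n in base 17: [4, 11]
k in base 17: [2, 3]
C(79,37) mod 17 = ∏ C(n_i, k_i) mod 17
Digit binomials (mod 17): C(4,2) = 6; C(11,3) = 165 ≡ 12
Product: 6 × 12 = 72 ≡ 4 (mod 17)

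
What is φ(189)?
108

189 = 3^3 × 7
φ(n) = n × ∏(1 - 1/p) for each prime p dividing n
φ(189) = 189 × (1 - 1/3) × (1 - 1/7) = 108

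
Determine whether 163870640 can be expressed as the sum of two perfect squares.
Not possible

Factorization: 163870640 = 2^4 × 5 × 127^3
By Fermat: n is sum of two squares iff every prime p ≡ 3 (mod 4) appears to even power.
Prime(s) ≡ 3 (mod 4) with odd exponent: [(127, 3)]
Therefore 163870640 cannot be expressed as a² + b².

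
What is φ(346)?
172

346 = 2 × 173
φ(n) = n × ∏(1 - 1/p) for each prime p dividing n
φ(346) = 346 × (1 - 1/2) × (1 - 1/173) = 172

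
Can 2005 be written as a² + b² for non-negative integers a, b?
18² + 41² (a=18, b=41)

Factorization: 2005 = 5 × 401
By Fermat: n is sum of two squares iff every prime p ≡ 3 (mod 4) appears to even power.
All primes ≡ 3 (mod 4) appear to even power.
Search a = 0, 1, 2, … for 2005 - a² a perfect square: first hit at a = 18: 2005 - 324 = 1681 = 41².
2005 = 18² + 41² = 324 + 1681 ✓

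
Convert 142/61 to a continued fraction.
[2; 3, 20]

Euclidean algorithm steps:
142 = 2 × 61 + 20
61 = 3 × 20 + 1
20 = 20 × 1 + 0
Continued fraction: [2; 3, 20]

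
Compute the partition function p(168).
228204732751

p(n) counts ways to write n as a sum of positive integers (order ignored).
Euler's pentagonal recurrence: p(k) = p(k-1) + p(k-2) - p(k-5) - p(k-7) + p(k-12) + p(k-15) - ... (offsets j(3j∓1)/2, signs ++--, p(0)=1, p(<0)=0).
DP table for k = 0..167: p(0)=1, p(1)=1, p(2)=2, p(3)=3, p(4)=5, p(5)=7, p(6)=11, p(7)=15, p(8)=22, p(9)=30, p(10)=42, p(11)=56, p(12)=77, p(13)=101, p(14)=135, p(15)=176, p(16)=231, p(17)=297, p(18)=385, p(19)=490, p(20)=627, p(21)=792, p(22)=1002, p(23)=1255, p(24)=1575, p(25)=1958, p(26)=2436, p(27)=3010, p(28)=3718, p(29)=4565, p(30)=5604, p(31)=6842, p(32)=8349, p(33)=10143, p(34)=12310, p(35)=14883, p(36)=17977, p(37)=21637, p(38)=26015, p(39)=31185, p(40)=37338, p(41)=44583, p(42)=53174, p(43)=63261, p(44)=75175, p(45)=89134, p(46)=105558, p(47)=124754, p(48)=147273, p(49)=173525, p(50)=204226, p(51)=239943, p(52)=281589, p(53)=329931, p(54)=386155, p(55)=451276, p(56)=526823, p(57)=614154, p(58)=715220, p(59)=831820, p(60)=966467, p(61)=1121505, p(62)=1300156, p(63)=1505499, p(64)=1741630, p(65)=2012558, p(66)=2323520, p(67)=2679689, p(68)=3087735, p(69)=3554345, p(70)=4087968, p(71)=4697205, p(72)=5392783, p(73)=6185689, p(74)=7089500, p(75)=8118264, p(76)=9289091, p(77)=10619863, p(78)=12132164, p(79)=13848650, p(80)=15796476, p(81)=18004327, p(82)=20506255, p(83)=23338469, p(84)=26543660, p(85)=30167357, p(86)=34262962, p(87)=38887673, p(88)=44108109, p(89)=49995925, p(90)=56634173, p(91)=64112359, p(92)=72533807, p(93)=82010177, p(94)=92669720, p(95)=104651419, p(96)=118114304, p(97)=133230930, p(98)=150198136, p(99)=169229875, p(100)=190569292, p(101)=214481126, p(102)=241265379, p(103)=271248950, p(104)=304801365, p(105)=342325709, p(106)=384276336, p(107)=431149389, p(108)=483502844, p(109)=541946240, p(110)=607163746, p(111)=679903203, p(112)=761002156, p(113)=851376628, p(114)=952050665, p(115)=1064144451, p(116)=1188908248, p(117)=1327710076, p(118)=1482074143, p(119)=1653668665, p(120)=1844349560, p(121)=2056148051, p(122)=2291320912, p(123)=2552338241, p(124)=2841940500, p(125)=3163127352, p(126)=3519222692, p(127)=3913864295, p(128)=4351078600, p(129)=4835271870, p(130)=5371315400, p(131)=5964539504, p(132)=6620830889, p(133)=7346629512, p(134)=8149040695, p(135)=9035836076, p(136)=10015581680, p(137)=11097645016, p(138)=12292341831, p(139)=13610949895, p(140)=15065878135, p(141)=16670689208, p(142)=18440293320, p(143)=20390982757, p(144)=22540654445, p(145)=24908858009, p(146)=27517052599, p(147)=30388671978, p(148)=33549419497, p(149)=37027355200, p(150)=40853235313, p(151)=45060624582, p(152)=49686288421, p(153)=54770336324, p(154)=60356673280, p(155)=66493182097, p(156)=73232243759, p(157)=80630964769, p(158)=88751778802, p(159)=97662728555, p(160)=107438159466, p(161)=118159068427, p(162)=129913904637, p(163)=142798995930, p(164)=156919475295, p(165)=172389800255, p(166)=189334822579, p(167)=207890420102.
Final step: p(168) = p(167) + p(166) - p(163) - p(161) + p(156) + p(153) - p(146) - p(142) + p(133) + p(128) - p(117) - p(111) + p(98) + p(91) - p(76) - p(68) + p(51) + p(42) - p(23) - p(13)
= 207890420102 + 189334822579 - 142798995930 - 118159068427 + 73232243759 + 54770336324 - 27517052599 - 18440293320 + 7346629512 + 4351078600 - 1327710076 - 679903203 + 150198136 + 64112359 - 9289091 - 3087735 + 239943 + 53174 - 1255 - 101
= 228204732751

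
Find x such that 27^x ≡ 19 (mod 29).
23

Baby-step giant-step with step n = ⌈√29⌉ = 6.
Baby steps 27^j mod 29 (j:value) for j=0..5: 0:1, 1:27, 2:4, 3:21, 4:16, 5:26.
Giant-step multiplier: 27^(-6) ≡ 27^(28-6) = 27^22 ≡ 5 (mod 29).
Giant steps γ_i = 19·5^i mod 29: γ_0=19, γ_1=8, γ_2=11, γ_3=26 (in table at j=5).
x = i·n + j = 3·6 + 5 = 23.
Check: 27^23 ≡ 19 (mod 29).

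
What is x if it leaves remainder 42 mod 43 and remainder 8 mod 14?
386

Using Chinese Remainder Theorem:
M = 43 × 14 = 602
M1 = 14, M2 = 43
y1 = 14^(-1) mod 43 = 40
y2 = 43^(-1) mod 14 = 1
x = (42×14×40 + 8×43×1) mod 602 = 386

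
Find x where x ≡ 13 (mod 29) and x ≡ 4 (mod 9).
13

Using Chinese Remainder Theorem:
M = 29 × 9 = 261
M1 = 9, M2 = 29
y1 = 9^(-1) mod 29 = 13
y2 = 29^(-1) mod 9 = 5
x = (13×9×13 + 4×29×5) mod 261 = 13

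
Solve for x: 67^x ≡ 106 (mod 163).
103

Baby-step giant-step with step n = ⌈√163⌉ = 13.
Baby steps 67^j mod 163 (j:value) for j=0..12: 0:1, 1:67, 2:88, 3:28, 4:83, 5:19, 6:132, 7:42, 8:43, 9:110, 10:35, 11:63, 12:146.
Giant-step multiplier: 67^(-13) ≡ 67^(162-13) = 67^149 ≡ 82 (mod 163).
Giant steps γ_i = 106·82^i mod 163: γ_0=106, γ_1=53, γ_2=108, γ_3=54, γ_4=27, γ_5=95, γ_6=129, γ_7=146 (in table at j=12).
x = i·n + j = 7·13 + 12 = 103.
Check: 67^103 ≡ 106 (mod 163).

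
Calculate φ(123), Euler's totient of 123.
80

123 = 3 × 41
φ(n) = n × ∏(1 - 1/p) for each prime p dividing n
φ(123) = 123 × (1 - 1/3) × (1 - 1/41) = 80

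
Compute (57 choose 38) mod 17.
11

Using Lucas' theorem:
Write n=57 and k=38 in base 17:
n in base 17: [3, 6]
k in base 17: [2, 4]
C(57,38) mod 17 = ∏ C(n_i, k_i) mod 17
Digit binomials (mod 17): C(3,2) = 3; C(6,4) = 15
Product: 3 × 15 = 45 ≡ 11 (mod 17)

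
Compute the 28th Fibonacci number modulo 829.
304

Matrix identity: Q^n = [[F_(n+1), F_n], [F_n, F_(n-1)]] with Q = [[1,1],[1,0]].
n = 28 = 11100₂. Square-and-multiply, entries mod 829:
Q^1 = [[1,1],[1,0]]
Q^3 = (Q^1)²·Q = [[3,2],[2,1]]
Q^7 = (Q^3)²·Q = [[21,13],[13,8]]
Q^14 = (Q^7)² = [[610,377],[377,233]]
Q^28 = (Q^14)² = [[249,304],[304,774]]
F_28 mod 829 = Q^28[0][1] = 304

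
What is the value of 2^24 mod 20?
16

Repeated squaring. Binary of 24 = 11000.
2^1 ≡ 2 (mod 20); 2^2 ≡ 4 (mod 20); 2^4 ≡ 16 (mod 20); 2^8 ≡ 16 (mod 20); 2^16 ≡ 16 (mod 20)
2^24 = 2^8 × 2^16 ≡ 16 (mod 20)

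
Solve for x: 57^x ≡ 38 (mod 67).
11

Baby-step giant-step with step n = ⌈√67⌉ = 9.
Baby steps 57^j mod 67 (j:value) for j=0..8: 0:1, 1:57, 2:33, 3:5, 4:17, 5:31, 6:25, 7:18, 8:21.
Giant-step multiplier: 57^(-9) ≡ 57^(66-9) = 57^57 ≡ 52 (mod 67).
Giant steps γ_i = 38·52^i mod 67: γ_0=38, γ_1=33 (in table at j=2).
x = i·n + j = 1·9 + 2 = 11.
Check: 57^11 ≡ 38 (mod 67).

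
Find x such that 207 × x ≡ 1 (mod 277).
91

gcd(207, 277) = 1, so the inverse exists.
Extended Euclidean algorithm on (277, 207):
277 = 1 × 207 + 70  ⟹  70 = (1)·277 + (-1)·207
207 = 2 × 70 + 67  ⟹  67 = (-2)·277 + (3)·207
70 = 1 × 67 + 3  ⟹  3 = (3)·277 + (-4)·207
67 = 22 × 3 + 1  ⟹  1 = (-68)·277 + (91)·207
So (91)·207 ≡ 1 (mod 277), i.e. 207^(-1) ≡ 91 (mod 277).
Check: 207 × 91 = 18837 ≡ 1 (mod 277)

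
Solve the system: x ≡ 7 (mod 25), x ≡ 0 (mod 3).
57

Using Chinese Remainder Theorem:
M = 25 × 3 = 75
M1 = 3, M2 = 25
y1 = 3^(-1) mod 25 = 17
y2 = 25^(-1) mod 3 = 1
x = (7×3×17 + 0×25×1) mod 75 = 57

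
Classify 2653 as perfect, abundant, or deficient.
deficient

Proper divisors of 2653: sum = 1 + 7 + 379 = 387
Since 387 < 2653, 2653 is deficient.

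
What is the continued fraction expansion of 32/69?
[0; 2, 6, 2, 2]

Euclidean algorithm steps:
32 = 0 × 69 + 32
69 = 2 × 32 + 5
32 = 6 × 5 + 2
5 = 2 × 2 + 1
2 = 2 × 1 + 0
Continued fraction: [0; 2, 6, 2, 2]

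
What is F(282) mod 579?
52

Matrix identity: Q^n = [[F_(n+1), F_n], [F_n, F_(n-1)]] with Q = [[1,1],[1,0]].
n = 282 = 100011010₂. Square-and-multiply, entries mod 579:
Q^1 = [[1,1],[1,0]]
Q^2 = (Q^1)² = [[2,1],[1,1]]
Q^4 = (Q^2)² = [[5,3],[3,2]]
Q^8 = (Q^4)² = [[34,21],[21,13]]
Q^17 = (Q^8)²·Q = [[268,439],[439,408]]
Q^35 = (Q^17)²·Q = [[258,521],[521,316]]
Q^70 = (Q^35)² = [[448,290],[290,158]]
Q^141 = (Q^70)²·Q = [[239,515],[515,303]]
Q^282 = (Q^141)² = [[422,52],[52,370]]
F_282 mod 579 = Q^282[0][1] = 52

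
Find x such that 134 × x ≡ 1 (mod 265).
89

gcd(134, 265) = 1, so the inverse exists.
Extended Euclidean algorithm on (265, 134):
265 = 1 × 134 + 131  ⟹  131 = (1)·265 + (-1)·134
134 = 1 × 131 + 3  ⟹  3 = (-1)·265 + (2)·134
131 = 43 × 3 + 2  ⟹  2 = (44)·265 + (-87)·134
3 = 1 × 2 + 1  ⟹  1 = (-45)·265 + (89)·134
So (89)·134 ≡ 1 (mod 265), i.e. 134^(-1) ≡ 89 (mod 265).
Check: 134 × 89 = 11926 ≡ 1 (mod 265)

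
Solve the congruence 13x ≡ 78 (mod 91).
x ≡ 6 (mod 7)

gcd(13, 91) = 13, which divides 78, so solutions exist.
Divide through by 13: x ≡ 6 (mod 7).
The coefficient of x is now 1, so x ≡ 6 (mod 7).
Check: 13 × 6 = 78 ≡ 78 (mod 91).
x ≡ 6 (mod 7), giving 13 solutions mod 91.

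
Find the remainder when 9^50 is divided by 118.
25

Repeated squaring. Binary of 50 = 110010.
9^1 ≡ 9 (mod 118); 9^2 ≡ 81 (mod 118); 9^4 ≡ 71 (mod 118); 9^8 ≡ 85 (mod 118); 9^16 ≡ 27 (mod 118); 9^32 ≡ 21 (mod 118)
9^50 = 9^2 × 9^16 × 9^32 ≡ 25 (mod 118)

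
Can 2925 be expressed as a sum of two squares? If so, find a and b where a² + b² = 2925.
3² + 54² (a=3, b=54)

Factorization: 2925 = 3^2 × 5^2 × 13
By Fermat: n is sum of two squares iff every prime p ≡ 3 (mod 4) appears to even power.
All primes ≡ 3 (mod 4) appear to even power.
Search a = 0, 1, 2, … for 2925 - a² a perfect square: first hit at a = 3: 2925 - 9 = 2916 = 54².
2925 = 3² + 54² = 9 + 2916 ✓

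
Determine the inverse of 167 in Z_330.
83

gcd(167, 330) = 1, so the inverse exists.
Extended Euclidean algorithm on (330, 167):
330 = 1 × 167 + 163  ⟹  163 = (1)·330 + (-1)·167
167 = 1 × 163 + 4  ⟹  4 = (-1)·330 + (2)·167
163 = 40 × 4 + 3  ⟹  3 = (41)·330 + (-81)·167
4 = 1 × 3 + 1  ⟹  1 = (-42)·330 + (83)·167
So (83)·167 ≡ 1 (mod 330), i.e. 167^(-1) ≡ 83 (mod 330).
Check: 167 × 83 = 13861 ≡ 1 (mod 330)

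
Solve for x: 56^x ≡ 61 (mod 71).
11

Baby-step giant-step with step n = ⌈√71⌉ = 9.
Baby steps 56^j mod 71 (j:value) for j=0..8: 0:1, 1:56, 2:12, 3:33, 4:2, 5:41, 6:24, 7:66, 8:4.
Giant-step multiplier: 56^(-9) ≡ 56^(70-9) = 56^61 ≡ 13 (mod 71).
Giant steps γ_i = 61·13^i mod 71: γ_0=61, γ_1=12 (in table at j=2).
x = i·n + j = 1·9 + 2 = 11.
Check: 56^11 ≡ 61 (mod 71).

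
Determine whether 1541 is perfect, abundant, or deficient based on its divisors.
deficient

Proper divisors of 1541: sum = 1 + 23 + 67 = 91
Since 91 < 1541, 1541 is deficient.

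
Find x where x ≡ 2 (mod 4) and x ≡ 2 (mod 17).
2

Using Chinese Remainder Theorem:
M = 4 × 17 = 68
M1 = 17, M2 = 4
y1 = 17^(-1) mod 4 = 1
y2 = 4^(-1) mod 17 = 13
x = (2×17×1 + 2×4×13) mod 68 = 2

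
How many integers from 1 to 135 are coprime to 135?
72

135 = 3^3 × 5
φ(n) = n × ∏(1 - 1/p) for each prime p dividing n
φ(135) = 135 × (1 - 1/3) × (1 - 1/5) = 72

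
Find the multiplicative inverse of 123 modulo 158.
9

gcd(123, 158) = 1, so the inverse exists.
Extended Euclidean algorithm on (158, 123):
158 = 1 × 123 + 35  ⟹  35 = (1)·158 + (-1)·123
123 = 3 × 35 + 18  ⟹  18 = (-3)·158 + (4)·123
35 = 1 × 18 + 17  ⟹  17 = (4)·158 + (-5)·123
18 = 1 × 17 + 1  ⟹  1 = (-7)·158 + (9)·123
So (9)·123 ≡ 1 (mod 158), i.e. 123^(-1) ≡ 9 (mod 158).
Check: 123 × 9 = 1107 ≡ 1 (mod 158)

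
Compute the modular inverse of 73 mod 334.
151

gcd(73, 334) = 1, so the inverse exists.
Extended Euclidean algorithm on (334, 73):
334 = 4 × 73 + 42  ⟹  42 = (1)·334 + (-4)·73
73 = 1 × 42 + 31  ⟹  31 = (-1)·334 + (5)·73
42 = 1 × 31 + 11  ⟹  11 = (2)·334 + (-9)·73
31 = 2 × 11 + 9  ⟹  9 = (-5)·334 + (23)·73
11 = 1 × 9 + 2  ⟹  2 = (7)·334 + (-32)·73
9 = 4 × 2 + 1  ⟹  1 = (-33)·334 + (151)·73
So (151)·73 ≡ 1 (mod 334), i.e. 73^(-1) ≡ 151 (mod 334).
Check: 73 × 151 = 11023 ≡ 1 (mod 334)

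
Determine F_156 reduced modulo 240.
192

Matrix identity: Q^n = [[F_(n+1), F_n], [F_n, F_(n-1)]] with Q = [[1,1],[1,0]].
n = 156 = 10011100₂. Square-and-multiply, entries mod 240:
Q^1 = [[1,1],[1,0]]
Q^2 = (Q^1)² = [[2,1],[1,1]]
Q^4 = (Q^2)² = [[5,3],[3,2]]
Q^9 = (Q^4)²·Q = [[55,34],[34,21]]
Q^19 = (Q^9)²·Q = [[45,101],[101,184]]
Q^39 = (Q^19)²·Q = [[75,226],[226,89]]
Q^78 = (Q^39)² = [[61,104],[104,197]]
Q^156 = (Q^78)² = [[137,192],[192,185]]
F_156 mod 240 = Q^156[0][1] = 192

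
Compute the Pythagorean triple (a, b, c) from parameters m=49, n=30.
(1501, 2940, 3301)

Euclid's formula: a = m² - n², b = 2mn, c = m² + n²
m = 49, n = 30
a = 49² - 30² = 2401 - 900 = 1501
b = 2 × 49 × 30 = 2940
c = 49² + 30² = 2401 + 900 = 3301
Verification: 1501² + 2940² = 2253001 + 8643600 = 10896601 = 3301² ✓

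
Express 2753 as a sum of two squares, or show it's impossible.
7² + 52² (a=7, b=52)

Factorization: 2753 = 2753
By Fermat: n is sum of two squares iff every prime p ≡ 3 (mod 4) appears to even power.
All primes ≡ 3 (mod 4) appear to even power.
Search a = 0, 1, 2, … for 2753 - a² a perfect square: first hit at a = 7: 2753 - 49 = 2704 = 52².
2753 = 7² + 52² = 49 + 2704 ✓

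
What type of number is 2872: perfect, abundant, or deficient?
deficient

Proper divisors of 2872: sum = 1 + 2 + 4 + 8 + 359 + 718 + 1436 = 2528
Since 2528 < 2872, 2872 is deficient.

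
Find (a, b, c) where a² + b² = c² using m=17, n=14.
(93, 476, 485)

Euclid's formula: a = m² - n², b = 2mn, c = m² + n²
m = 17, n = 14
a = 17² - 14² = 289 - 196 = 93
b = 2 × 17 × 14 = 476
c = 17² + 14² = 289 + 196 = 485
Verification: 93² + 476² = 8649 + 226576 = 235225 = 485² ✓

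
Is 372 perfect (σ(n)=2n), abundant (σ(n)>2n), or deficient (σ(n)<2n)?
abundant

Proper divisors of 372: sum = 1 + 2 + 3 + 4 + 6 + 12 + 31 + 62 + 93 + 124 + 186 = 524
Since 524 > 372, 372 is abundant.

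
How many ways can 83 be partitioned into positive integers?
23338469

p(n) counts ways to write n as a sum of positive integers (order ignored).
Euler's pentagonal recurrence: p(k) = p(k-1) + p(k-2) - p(k-5) - p(k-7) + p(k-12) + p(k-15) - ... (offsets j(3j∓1)/2, signs ++--, p(0)=1, p(<0)=0).
DP table for k = 0..82: p(0)=1, p(1)=1, p(2)=2, p(3)=3, p(4)=5, p(5)=7, p(6)=11, p(7)=15, p(8)=22, p(9)=30, p(10)=42, p(11)=56, p(12)=77, p(13)=101, p(14)=135, p(15)=176, p(16)=231, p(17)=297, p(18)=385, p(19)=490, p(20)=627, p(21)=792, p(22)=1002, p(23)=1255, p(24)=1575, p(25)=1958, p(26)=2436, p(27)=3010, p(28)=3718, p(29)=4565, p(30)=5604, p(31)=6842, p(32)=8349, p(33)=10143, p(34)=12310, p(35)=14883, p(36)=17977, p(37)=21637, p(38)=26015, p(39)=31185, p(40)=37338, p(41)=44583, p(42)=53174, p(43)=63261, p(44)=75175, p(45)=89134, p(46)=105558, p(47)=124754, p(48)=147273, p(49)=173525, p(50)=204226, p(51)=239943, p(52)=281589, p(53)=329931, p(54)=386155, p(55)=451276, p(56)=526823, p(57)=614154, p(58)=715220, p(59)=831820, p(60)=966467, p(61)=1121505, p(62)=1300156, p(63)=1505499, p(64)=1741630, p(65)=2012558, p(66)=2323520, p(67)=2679689, p(68)=3087735, p(69)=3554345, p(70)=4087968, p(71)=4697205, p(72)=5392783, p(73)=6185689, p(74)=7089500, p(75)=8118264, p(76)=9289091, p(77)=10619863, p(78)=12132164, p(79)=13848650, p(80)=15796476, p(81)=18004327, p(82)=20506255.
Final step: p(83) = p(82) + p(81) - p(78) - p(76) + p(71) + p(68) - p(61) - p(57) + p(48) + p(43) - p(32) - p(26) + p(13) + p(6)
= 20506255 + 18004327 - 12132164 - 9289091 + 4697205 + 3087735 - 1121505 - 614154 + 147273 + 63261 - 8349 - 2436 + 101 + 11
= 23338469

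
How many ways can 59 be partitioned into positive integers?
831820

p(n) counts ways to write n as a sum of positive integers (order ignored).
Euler's pentagonal recurrence: p(k) = p(k-1) + p(k-2) - p(k-5) - p(k-7) + p(k-12) + p(k-15) - ... (offsets j(3j∓1)/2, signs ++--, p(0)=1, p(<0)=0).
DP table for k = 0..58: p(0)=1, p(1)=1, p(2)=2, p(3)=3, p(4)=5, p(5)=7, p(6)=11, p(7)=15, p(8)=22, p(9)=30, p(10)=42, p(11)=56, p(12)=77, p(13)=101, p(14)=135, p(15)=176, p(16)=231, p(17)=297, p(18)=385, p(19)=490, p(20)=627, p(21)=792, p(22)=1002, p(23)=1255, p(24)=1575, p(25)=1958, p(26)=2436, p(27)=3010, p(28)=3718, p(29)=4565, p(30)=5604, p(31)=6842, p(32)=8349, p(33)=10143, p(34)=12310, p(35)=14883, p(36)=17977, p(37)=21637, p(38)=26015, p(39)=31185, p(40)=37338, p(41)=44583, p(42)=53174, p(43)=63261, p(44)=75175, p(45)=89134, p(46)=105558, p(47)=124754, p(48)=147273, p(49)=173525, p(50)=204226, p(51)=239943, p(52)=281589, p(53)=329931, p(54)=386155, p(55)=451276, p(56)=526823, p(57)=614154, p(58)=715220.
Final step: p(59) = p(58) + p(57) - p(54) - p(52) + p(47) + p(44) - p(37) - p(33) + p(24) + p(19) - p(8) - p(2)
= 715220 + 614154 - 386155 - 281589 + 124754 + 75175 - 21637 - 10143 + 1575 + 490 - 22 - 2
= 831820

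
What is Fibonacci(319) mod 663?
583

Matrix identity: Q^n = [[F_(n+1), F_n], [F_n, F_(n-1)]] with Q = [[1,1],[1,0]].
n = 319 = 100111111₂. Square-and-multiply, entries mod 663:
Q^1 = [[1,1],[1,0]]
Q^2 = (Q^1)² = [[2,1],[1,1]]
Q^4 = (Q^2)² = [[5,3],[3,2]]
Q^9 = (Q^4)²·Q = [[55,34],[34,21]]
Q^19 = (Q^9)²·Q = [[135,203],[203,595]]
Q^39 = (Q^19)²·Q = [[105,427],[427,341]]
Q^79 = (Q^39)²·Q = [[582,421],[421,161]]
Q^159 = (Q^79)²·Q = [[18,151],[151,530]]
Q^319 = (Q^159)²·Q = [[456,583],[583,536]]
F_319 mod 663 = Q^319[0][1] = 583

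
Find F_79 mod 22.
1

Matrix identity: Q^n = [[F_(n+1), F_n], [F_n, F_(n-1)]] with Q = [[1,1],[1,0]].
n = 79 = 1001111₂. Square-and-multiply, entries mod 22:
Q^1 = [[1,1],[1,0]]
Q^2 = (Q^1)² = [[2,1],[1,1]]
Q^4 = (Q^2)² = [[5,3],[3,2]]
Q^9 = (Q^4)²·Q = [[11,12],[12,21]]
Q^19 = (Q^9)²·Q = [[11,1],[1,10]]
Q^39 = (Q^19)²·Q = [[11,12],[12,21]]
Q^79 = (Q^39)²·Q = [[11,1],[1,10]]
F_79 mod 22 = Q^79[0][1] = 1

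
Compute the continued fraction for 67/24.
[2; 1, 3, 1, 4]

Euclidean algorithm steps:
67 = 2 × 24 + 19
24 = 1 × 19 + 5
19 = 3 × 5 + 4
5 = 1 × 4 + 1
4 = 4 × 1 + 0
Continued fraction: [2; 1, 3, 1, 4]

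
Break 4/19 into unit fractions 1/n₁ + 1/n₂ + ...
1/5 + 1/95

Greedy algorithm:
4/19: ceiling(19/4) = 5, use 1/5
1/95: ceiling(95/1) = 95, use 1/95
Result: 4/19 = 1/5 + 1/95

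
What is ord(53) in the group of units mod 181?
180

181 is prime, so ord(53) divides φ(181) = 180.
Divisors of 180: 1, 2, 3, 4, 5, 6, 9, 10, 12, 15, 18, 20, 30, 36, 45, 60, 90, 180.
Repeated squaring: 53^1 ≡ 53, 53^2 ≡ 94, 53^4 ≡ 148, 53^8 ≡ 3, 53^16 ≡ 9, 53^32 ≡ 81, 53^64 ≡ 45, 53^128 ≡ 34 (mod 181).
Test 53^d mod 181 for each divisor d in increasing order:
53^1 ≡ 53
53^2 ≡ 94
53^3 = 53^2·53^1 ≡ 95
53^4 ≡ 148
53^5 = 53^4·53^1 ≡ 61
53^6 = 53^4·53^2 ≡ 156
53^9 = 53^8·53^1 ≡ 159
53^10 = 53^8·53^2 ≡ 101
53^12 = 53^8·53^4 ≡ 82
53^15 = 53^8·53^4·53^2·53^1 ≡ 7
53^18 = 53^16·53^2 ≡ 122
53^20 = 53^16·53^4 ≡ 65
53^30 = 53^16·53^8·53^4·53^2 ≡ 49
53^36 = 53^32·53^4 ≡ 42
53^45 = 53^32·53^8·53^4·53^1 ≡ 162
53^60 = 53^32·53^16·53^8·53^4 ≡ 48
53^90 = 53^64·53^16·53^8·53^2 ≡ 180
53^180 = 53^128·53^32·53^16·53^4 ≡ 1  ← first divisor giving 1
The order is 180.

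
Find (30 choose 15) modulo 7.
5

Using Lucas' theorem:
Write n=30 and k=15 in base 7:
n in base 7: [4, 2]
k in base 7: [2, 1]
C(30,15) mod 7 = ∏ C(n_i, k_i) mod 7
Digit binomials (mod 7): C(4,2) = 6; C(2,1) = 2
Product: 6 × 2 = 12 ≡ 5 (mod 7)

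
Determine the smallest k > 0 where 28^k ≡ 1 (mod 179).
178

179 is prime, so ord(28) divides φ(179) = 178.
Divisors of 178: 1, 2, 89, 178.
Repeated squaring: 28^1 ≡ 28, 28^2 ≡ 68, 28^4 ≡ 149, 28^8 ≡ 5, 28^16 ≡ 25, 28^32 ≡ 88, 28^64 ≡ 47, 28^128 ≡ 61 (mod 179).
Test 28^d mod 179 for each divisor d in increasing order:
28^1 ≡ 28
28^2 ≡ 68
28^89 = 28^64·28^16·28^8·28^1 ≡ 178
28^178 = 28^128·28^32·28^16·28^2 ≡ 1  ← first divisor giving 1
The order is 178.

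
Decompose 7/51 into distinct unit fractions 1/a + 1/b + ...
1/8 + 1/82 + 1/16728

Greedy algorithm:
7/51: ceiling(51/7) = 8, use 1/8
5/408: ceiling(408/5) = 82, use 1/82
1/16728: ceiling(16728/1) = 16728, use 1/16728
Result: 7/51 = 1/8 + 1/82 + 1/16728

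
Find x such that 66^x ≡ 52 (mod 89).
11

Baby-step giant-step with step n = ⌈√89⌉ = 10.
Baby steps 66^j mod 89 (j:value) for j=0..9: 0:1, 1:66, 2:84, 3:26, 4:25, 5:48, 6:53, 7:27, 8:2, 9:43.
Giant-step multiplier: 66^(-10) ≡ 66^(88-10) = 66^78 ≡ 80 (mod 89).
Giant steps γ_i = 52·80^i mod 89: γ_0=52, γ_1=66 (in table at j=1).
x = i·n + j = 1·10 + 1 = 11.
Check: 66^11 ≡ 52 (mod 89).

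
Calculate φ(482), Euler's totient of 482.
240

482 = 2 × 241
φ(n) = n × ∏(1 - 1/p) for each prime p dividing n
φ(482) = 482 × (1 - 1/2) × (1 - 1/241) = 240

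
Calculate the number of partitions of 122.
2291320912

p(n) counts ways to write n as a sum of positive integers (order ignored).
Euler's pentagonal recurrence: p(k) = p(k-1) + p(k-2) - p(k-5) - p(k-7) + p(k-12) + p(k-15) - ... (offsets j(3j∓1)/2, signs ++--, p(0)=1, p(<0)=0).
DP table for k = 0..121: p(0)=1, p(1)=1, p(2)=2, p(3)=3, p(4)=5, p(5)=7, p(6)=11, p(7)=15, p(8)=22, p(9)=30, p(10)=42, p(11)=56, p(12)=77, p(13)=101, p(14)=135, p(15)=176, p(16)=231, p(17)=297, p(18)=385, p(19)=490, p(20)=627, p(21)=792, p(22)=1002, p(23)=1255, p(24)=1575, p(25)=1958, p(26)=2436, p(27)=3010, p(28)=3718, p(29)=4565, p(30)=5604, p(31)=6842, p(32)=8349, p(33)=10143, p(34)=12310, p(35)=14883, p(36)=17977, p(37)=21637, p(38)=26015, p(39)=31185, p(40)=37338, p(41)=44583, p(42)=53174, p(43)=63261, p(44)=75175, p(45)=89134, p(46)=105558, p(47)=124754, p(48)=147273, p(49)=173525, p(50)=204226, p(51)=239943, p(52)=281589, p(53)=329931, p(54)=386155, p(55)=451276, p(56)=526823, p(57)=614154, p(58)=715220, p(59)=831820, p(60)=966467, p(61)=1121505, p(62)=1300156, p(63)=1505499, p(64)=1741630, p(65)=2012558, p(66)=2323520, p(67)=2679689, p(68)=3087735, p(69)=3554345, p(70)=4087968, p(71)=4697205, p(72)=5392783, p(73)=6185689, p(74)=7089500, p(75)=8118264, p(76)=9289091, p(77)=10619863, p(78)=12132164, p(79)=13848650, p(80)=15796476, p(81)=18004327, p(82)=20506255, p(83)=23338469, p(84)=26543660, p(85)=30167357, p(86)=34262962, p(87)=38887673, p(88)=44108109, p(89)=49995925, p(90)=56634173, p(91)=64112359, p(92)=72533807, p(93)=82010177, p(94)=92669720, p(95)=104651419, p(96)=118114304, p(97)=133230930, p(98)=150198136, p(99)=169229875, p(100)=190569292, p(101)=214481126, p(102)=241265379, p(103)=271248950, p(104)=304801365, p(105)=342325709, p(106)=384276336, p(107)=431149389, p(108)=483502844, p(109)=541946240, p(110)=607163746, p(111)=679903203, p(112)=761002156, p(113)=851376628, p(114)=952050665, p(115)=1064144451, p(116)=1188908248, p(117)=1327710076, p(118)=1482074143, p(119)=1653668665, p(120)=1844349560, p(121)=2056148051.
Final step: p(122) = p(121) + p(120) - p(117) - p(115) + p(110) + p(107) - p(100) - p(96) + p(87) + p(82) - p(71) - p(65) + p(52) + p(45) - p(30) - p(22) + p(5)
= 2056148051 + 1844349560 - 1327710076 - 1064144451 + 607163746 + 431149389 - 190569292 - 118114304 + 38887673 + 20506255 - 4697205 - 2012558 + 281589 + 89134 - 5604 - 1002 + 7
= 2291320912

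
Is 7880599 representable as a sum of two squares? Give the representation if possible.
Not possible

Factorization: 7880599 = 199^3
By Fermat: n is sum of two squares iff every prime p ≡ 3 (mod 4) appears to even power.
Prime(s) ≡ 3 (mod 4) with odd exponent: [(199, 3)]
Therefore 7880599 cannot be expressed as a² + b².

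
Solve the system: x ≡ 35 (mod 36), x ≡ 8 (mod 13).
359

Using Chinese Remainder Theorem:
M = 36 × 13 = 468
M1 = 13, M2 = 36
y1 = 13^(-1) mod 36 = 25
y2 = 36^(-1) mod 13 = 4
x = (35×13×25 + 8×36×4) mod 468 = 359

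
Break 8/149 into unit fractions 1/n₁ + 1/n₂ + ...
1/19 + 1/944 + 1/2672464

Greedy algorithm:
8/149: ceiling(149/8) = 19, use 1/19
3/2831: ceiling(2831/3) = 944, use 1/944
1/2672464: ceiling(2672464/1) = 2672464, use 1/2672464
Result: 8/149 = 1/19 + 1/944 + 1/2672464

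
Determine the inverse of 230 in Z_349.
305

gcd(230, 349) = 1, so the inverse exists.
Extended Euclidean algorithm on (349, 230):
349 = 1 × 230 + 119  ⟹  119 = (1)·349 + (-1)·230
230 = 1 × 119 + 111  ⟹  111 = (-1)·349 + (2)·230
119 = 1 × 111 + 8  ⟹  8 = (2)·349 + (-3)·230
111 = 13 × 8 + 7  ⟹  7 = (-27)·349 + (41)·230
8 = 1 × 7 + 1  ⟹  1 = (29)·349 + (-44)·230
So (-44)·230 ≡ 1 (mod 349), i.e. 230^(-1) ≡ -44 ≡ 305 (mod 349).
Check: 230 × 305 = 70150 ≡ 1 (mod 349)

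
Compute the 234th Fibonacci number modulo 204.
136

Matrix identity: Q^n = [[F_(n+1), F_n], [F_n, F_(n-1)]] with Q = [[1,1],[1,0]].
n = 234 = 11101010₂. Square-and-multiply, entries mod 204:
Q^1 = [[1,1],[1,0]]
Q^3 = (Q^1)²·Q = [[3,2],[2,1]]
Q^7 = (Q^3)²·Q = [[21,13],[13,8]]
Q^14 = (Q^7)² = [[202,173],[173,29]]
Q^29 = (Q^14)²·Q = [[128,149],[149,183]]
Q^58 = (Q^29)² = [[29,31],[31,202]]
Q^117 = (Q^58)²·Q = [[191,170],[170,21]]
Q^234 = (Q^117)² = [[101,136],[136,169]]
F_234 mod 204 = Q^234[0][1] = 136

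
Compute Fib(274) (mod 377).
369

Matrix identity: Q^n = [[F_(n+1), F_n], [F_n, F_(n-1)]] with Q = [[1,1],[1,0]].
n = 274 = 100010010₂. Square-and-multiply, entries mod 377:
Q^1 = [[1,1],[1,0]]
Q^2 = (Q^1)² = [[2,1],[1,1]]
Q^4 = (Q^2)² = [[5,3],[3,2]]
Q^8 = (Q^4)² = [[34,21],[21,13]]
Q^17 = (Q^8)²·Q = [[322,89],[89,233]]
Q^34 = (Q^17)² = [[13,8],[8,5]]
Q^68 = (Q^34)² = [[233,144],[144,89]]
Q^137 = (Q^68)²·Q = [[376,2],[2,374]]
Q^274 = (Q^137)² = [[5,369],[369,13]]
F_274 mod 377 = Q^274[0][1] = 369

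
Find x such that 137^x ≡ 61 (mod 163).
42

Baby-step giant-step with step n = ⌈√163⌉ = 13.
Baby steps 137^j mod 163 (j:value) for j=0..12: 0:1, 1:137, 2:24, 3:28, 4:87, 5:20, 6:132, 7:154, 8:71, 9:110, 10:74, 11:32, 12:146.
Giant-step multiplier: 137^(-13) ≡ 137^(162-13) = 137^149 ≡ 52 (mod 163).
Giant steps γ_i = 61·52^i mod 163: γ_0=61, γ_1=75, γ_2=151, γ_3=28 (in table at j=3).
x = i·n + j = 3·13 + 3 = 42.
Check: 137^42 ≡ 61 (mod 163).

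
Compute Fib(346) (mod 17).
14

Matrix identity: Q^n = [[F_(n+1), F_n], [F_n, F_(n-1)]] with Q = [[1,1],[1,0]].
n = 346 = 101011010₂. Square-and-multiply, entries mod 17:
Q^1 = [[1,1],[1,0]]
Q^2 = (Q^1)² = [[2,1],[1,1]]
Q^5 = (Q^2)²·Q = [[8,5],[5,3]]
Q^10 = (Q^5)² = [[4,4],[4,0]]
Q^21 = (Q^10)²·Q = [[14,15],[15,16]]
Q^43 = (Q^21)²·Q = [[4,13],[13,8]]
Q^86 = (Q^43)² = [[15,3],[3,12]]
Q^173 = (Q^86)²·Q = [[9,13],[13,13]]
Q^346 = (Q^173)² = [[12,14],[14,15]]
F_346 mod 17 = Q^346[0][1] = 14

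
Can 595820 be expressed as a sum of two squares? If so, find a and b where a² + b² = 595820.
Not possible

Factorization: 595820 = 2^2 × 5 × 31^3
By Fermat: n is sum of two squares iff every prime p ≡ 3 (mod 4) appears to even power.
Prime(s) ≡ 3 (mod 4) with odd exponent: [(31, 3)]
Therefore 595820 cannot be expressed as a² + b².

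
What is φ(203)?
168

203 = 7 × 29
φ(n) = n × ∏(1 - 1/p) for each prime p dividing n
φ(203) = 203 × (1 - 1/7) × (1 - 1/29) = 168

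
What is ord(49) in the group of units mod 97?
48

97 is prime, so ord(49) divides φ(97) = 96.
Divisors of 96: 1, 2, 3, 4, 6, 8, 12, 16, 24, 32, 48, 96.
Repeated squaring: 49^1 ≡ 49, 49^2 ≡ 73, 49^4 ≡ 91, 49^8 ≡ 36, 49^16 ≡ 35, 49^32 ≡ 61, 49^64 ≡ 35 (mod 97).
Test 49^d mod 97 for each divisor d in increasing order:
49^1 ≡ 49
49^2 ≡ 73
49^3 = 49^2·49^1 ≡ 85
49^4 ≡ 91
49^6 = 49^4·49^2 ≡ 47
49^8 ≡ 36
49^12 = 49^8·49^4 ≡ 75
49^16 ≡ 35
49^24 = 49^16·49^8 ≡ 96
49^32 ≡ 61
49^48 = 49^32·49^16 ≡ 1  ← first divisor giving 1
The order is 48.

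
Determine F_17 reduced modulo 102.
67

Matrix identity: Q^n = [[F_(n+1), F_n], [F_n, F_(n-1)]] with Q = [[1,1],[1,0]].
n = 17 = 10001₂. Square-and-multiply, entries mod 102:
Q^1 = [[1,1],[1,0]]
Q^2 = (Q^1)² = [[2,1],[1,1]]
Q^4 = (Q^2)² = [[5,3],[3,2]]
Q^8 = (Q^4)² = [[34,21],[21,13]]
Q^17 = (Q^8)²·Q = [[34,67],[67,69]]
F_17 mod 102 = Q^17[0][1] = 67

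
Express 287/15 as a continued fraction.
[19; 7, 2]

Euclidean algorithm steps:
287 = 19 × 15 + 2
15 = 7 × 2 + 1
2 = 2 × 1 + 0
Continued fraction: [19; 7, 2]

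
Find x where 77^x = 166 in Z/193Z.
36

Baby-step giant-step with step n = ⌈√193⌉ = 14.
Baby steps 77^j mod 193 (j:value) for j=0..13: 0:1, 1:77, 2:139, 3:88, 4:21, 5:73, 6:24, 7:111, 8:55, 9:182, 10:118, 11:15, 12:190, 13:155.
Giant-step multiplier: 77^(-14) ≡ 77^(192-14) = 77^178 ≡ 56 (mod 193).
Giant steps γ_i = 166·56^i mod 193: γ_0=166, γ_1=32, γ_2=55 (in table at j=8).
x = i·n + j = 2·14 + 8 = 36.
Check: 77^36 ≡ 166 (mod 193).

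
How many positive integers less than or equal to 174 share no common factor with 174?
56

174 = 2 × 3 × 29
φ(n) = n × ∏(1 - 1/p) for each prime p dividing n
φ(174) = 174 × (1 - 1/2) × (1 - 1/3) × (1 - 1/29) = 56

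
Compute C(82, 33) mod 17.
0

Using Lucas' theorem:
Write n=82 and k=33 in base 17:
n in base 17: [4, 14]
k in base 17: [1, 16]
C(82,33) mod 17 = ∏ C(n_i, k_i) mod 17
Digit binomials (mod 17): C(4,1) = 4; C(14,16) = 0 (k_i > n_i)
Product: 4 × 0 = 0 ≡ 0 (mod 17)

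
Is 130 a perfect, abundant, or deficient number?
deficient

Proper divisors of 130: sum = 1 + 2 + 5 + 10 + 13 + 26 + 65 = 122
Since 122 < 130, 130 is deficient.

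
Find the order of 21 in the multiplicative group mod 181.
180

181 is prime, so ord(21) divides φ(181) = 180.
Divisors of 180: 1, 2, 3, 4, 5, 6, 9, 10, 12, 15, 18, 20, 30, 36, 45, 60, 90, 180.
Repeated squaring: 21^1 ≡ 21, 21^2 ≡ 79, 21^4 ≡ 87, 21^8 ≡ 148, 21^16 ≡ 3, 21^32 ≡ 9, 21^64 ≡ 81, 21^128 ≡ 45 (mod 181).
Test 21^d mod 181 for each divisor d in increasing order:
21^1 ≡ 21
21^2 ≡ 79
21^3 = 21^2·21^1 ≡ 30
21^4 ≡ 87
21^5 = 21^4·21^1 ≡ 17
21^6 = 21^4·21^2 ≡ 176
21^9 = 21^8·21^1 ≡ 31
21^10 = 21^8·21^2 ≡ 108
21^12 = 21^8·21^4 ≡ 25
21^15 = 21^8·21^4·21^2·21^1 ≡ 26
21^18 = 21^16·21^2 ≡ 56
21^20 = 21^16·21^4 ≡ 80
21^30 = 21^16·21^8·21^4·21^2 ≡ 133
21^36 = 21^32·21^4 ≡ 59
21^45 = 21^32·21^8·21^4·21^1 ≡ 19
21^60 = 21^32·21^16·21^8·21^4 ≡ 132
21^90 = 21^64·21^16·21^8·21^2 ≡ 180
21^180 = 21^128·21^32·21^16·21^4 ≡ 1  ← first divisor giving 1
The order is 180.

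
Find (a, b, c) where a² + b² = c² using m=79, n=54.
(3325, 8532, 9157)

Euclid's formula: a = m² - n², b = 2mn, c = m² + n²
m = 79, n = 54
a = 79² - 54² = 6241 - 2916 = 3325
b = 2 × 79 × 54 = 8532
c = 79² + 54² = 6241 + 2916 = 9157
Verification: 3325² + 8532² = 11055625 + 72795024 = 83850649 = 9157² ✓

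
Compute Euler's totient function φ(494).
216

494 = 2 × 13 × 19
φ(n) = n × ∏(1 - 1/p) for each prime p dividing n
φ(494) = 494 × (1 - 1/2) × (1 - 1/13) × (1 - 1/19) = 216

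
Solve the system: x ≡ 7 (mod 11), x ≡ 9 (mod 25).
84

Using Chinese Remainder Theorem:
M = 11 × 25 = 275
M1 = 25, M2 = 11
y1 = 25^(-1) mod 11 = 4
y2 = 11^(-1) mod 25 = 16
x = (7×25×4 + 9×11×16) mod 275 = 84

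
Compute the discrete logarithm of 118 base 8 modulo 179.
113

Baby-step giant-step with step n = ⌈√179⌉ = 14.
Baby steps 8^j mod 179 (j:value) for j=0..13: 0:1, 1:8, 2:64, 3:154, 4:158, 5:11, 6:88, 7:167, 8:83, 9:127, 10:121, 11:73, 12:47, 13:18.
Giant-step multiplier: 8^(-14) ≡ 8^(178-14) = 8^164 ≡ 46 (mod 179).
Giant steps γ_i = 118·46^i mod 179: γ_0=118, γ_1=58, γ_2=162, γ_3=113, γ_4=7, γ_5=143, γ_6=134, γ_7=78, γ_8=8 (in table at j=1).
x = i·n + j = 8·14 + 1 = 113.
Check: 8^113 ≡ 118 (mod 179).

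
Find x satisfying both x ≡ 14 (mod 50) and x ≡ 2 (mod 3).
14

Using Chinese Remainder Theorem:
M = 50 × 3 = 150
M1 = 3, M2 = 50
y1 = 3^(-1) mod 50 = 17
y2 = 50^(-1) mod 3 = 2
x = (14×3×17 + 2×50×2) mod 150 = 14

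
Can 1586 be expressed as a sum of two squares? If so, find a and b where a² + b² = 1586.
19² + 35² (a=19, b=35)

Factorization: 1586 = 2 × 13 × 61
By Fermat: n is sum of two squares iff every prime p ≡ 3 (mod 4) appears to even power.
All primes ≡ 3 (mod 4) appear to even power.
Search a = 0, 1, 2, … for 1586 - a² a perfect square: first hit at a = 19: 1586 - 361 = 1225 = 35².
1586 = 19² + 35² = 361 + 1225 ✓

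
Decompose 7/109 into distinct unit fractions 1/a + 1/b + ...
1/16 + 1/582 + 1/507504

Greedy algorithm:
7/109: ceiling(109/7) = 16, use 1/16
3/1744: ceiling(1744/3) = 582, use 1/582
1/507504: ceiling(507504/1) = 507504, use 1/507504
Result: 7/109 = 1/16 + 1/582 + 1/507504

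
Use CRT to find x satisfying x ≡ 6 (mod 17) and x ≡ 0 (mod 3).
6

Using Chinese Remainder Theorem:
M = 17 × 3 = 51
M1 = 3, M2 = 17
y1 = 3^(-1) mod 17 = 6
y2 = 17^(-1) mod 3 = 2
x = (6×3×6 + 0×17×2) mod 51 = 6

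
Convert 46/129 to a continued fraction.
[0; 2, 1, 4, 9]

Euclidean algorithm steps:
46 = 0 × 129 + 46
129 = 2 × 46 + 37
46 = 1 × 37 + 9
37 = 4 × 9 + 1
9 = 9 × 1 + 0
Continued fraction: [0; 2, 1, 4, 9]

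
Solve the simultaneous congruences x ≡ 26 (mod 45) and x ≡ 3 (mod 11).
476

Using Chinese Remainder Theorem:
M = 45 × 11 = 495
M1 = 11, M2 = 45
y1 = 11^(-1) mod 45 = 41
y2 = 45^(-1) mod 11 = 1
x = (26×11×41 + 3×45×1) mod 495 = 476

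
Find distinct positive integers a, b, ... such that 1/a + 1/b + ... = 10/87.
1/9 + 1/261

Greedy algorithm:
10/87: ceiling(87/10) = 9, use 1/9
1/261: ceiling(261/1) = 261, use 1/261
Result: 10/87 = 1/9 + 1/261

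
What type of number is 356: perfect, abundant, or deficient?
deficient

Proper divisors of 356: sum = 1 + 2 + 4 + 89 + 178 = 274
Since 274 < 356, 356 is deficient.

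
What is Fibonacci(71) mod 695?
104

Matrix identity: Q^n = [[F_(n+1), F_n], [F_n, F_(n-1)]] with Q = [[1,1],[1,0]].
n = 71 = 1000111₂. Square-and-multiply, entries mod 695:
Q^1 = [[1,1],[1,0]]
Q^2 = (Q^1)² = [[2,1],[1,1]]
Q^4 = (Q^2)² = [[5,3],[3,2]]
Q^8 = (Q^4)² = [[34,21],[21,13]]
Q^17 = (Q^8)²·Q = [[499,207],[207,292]]
Q^35 = (Q^17)²·Q = [[362,645],[645,412]]
Q^71 = (Q^35)²·Q = [[324,104],[104,220]]
F_71 mod 695 = Q^71[0][1] = 104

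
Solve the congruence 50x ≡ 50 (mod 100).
x ≡ 1 (mod 2)

gcd(50, 100) = 50, which divides 50, so solutions exist.
Divide through by 50: x ≡ 1 (mod 2).
The coefficient of x is now 1, so x ≡ 1 (mod 2).
Check: 50 × 1 = 50 ≡ 50 (mod 100).
x ≡ 1 (mod 2), giving 50 solutions mod 100.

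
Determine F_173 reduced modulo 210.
23

Matrix identity: Q^n = [[F_(n+1), F_n], [F_n, F_(n-1)]] with Q = [[1,1],[1,0]].
n = 173 = 10101101₂. Square-and-multiply, entries mod 210:
Q^1 = [[1,1],[1,0]]
Q^2 = (Q^1)² = [[2,1],[1,1]]
Q^5 = (Q^2)²·Q = [[8,5],[5,3]]
Q^10 = (Q^5)² = [[89,55],[55,34]]
Q^21 = (Q^10)²·Q = [[71,26],[26,45]]
Q^43 = (Q^21)²·Q = [[123,47],[47,76]]
Q^86 = (Q^43)² = [[118,113],[113,5]]
Q^173 = (Q^86)²·Q = [[62,23],[23,39]]
F_173 mod 210 = Q^173[0][1] = 23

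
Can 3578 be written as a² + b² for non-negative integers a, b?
37² + 47² (a=37, b=47)

Factorization: 3578 = 2 × 1789
By Fermat: n is sum of two squares iff every prime p ≡ 3 (mod 4) appears to even power.
All primes ≡ 3 (mod 4) appear to even power.
Search a = 0, 1, 2, … for 3578 - a² a perfect square: first hit at a = 37: 3578 - 1369 = 2209 = 47².
3578 = 37² + 47² = 1369 + 2209 ✓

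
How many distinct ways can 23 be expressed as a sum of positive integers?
1255

p(n) counts ways to write n as a sum of positive integers (order ignored).
Euler's pentagonal recurrence: p(k) = p(k-1) + p(k-2) - p(k-5) - p(k-7) + p(k-12) + p(k-15) - ... (offsets j(3j∓1)/2, signs ++--, p(0)=1, p(<0)=0).
DP table for k = 0..22: p(0)=1, p(1)=1, p(2)=2, p(3)=3, p(4)=5, p(5)=7, p(6)=11, p(7)=15, p(8)=22, p(9)=30, p(10)=42, p(11)=56, p(12)=77, p(13)=101, p(14)=135, p(15)=176, p(16)=231, p(17)=297, p(18)=385, p(19)=490, p(20)=627, p(21)=792, p(22)=1002.
Final step: p(23) = p(22) + p(21) - p(18) - p(16) + p(11) + p(8) - p(1)
= 1002 + 792 - 385 - 231 + 56 + 22 - 1
= 1255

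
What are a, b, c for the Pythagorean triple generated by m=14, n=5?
(171, 140, 221)

Euclid's formula: a = m² - n², b = 2mn, c = m² + n²
m = 14, n = 5
a = 14² - 5² = 196 - 25 = 171
b = 2 × 14 × 5 = 140
c = 14² + 5² = 196 + 25 = 221
Verification: 171² + 140² = 29241 + 19600 = 48841 = 221² ✓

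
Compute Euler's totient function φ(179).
178

179 = 179
φ(n) = n × ∏(1 - 1/p) for each prime p dividing n
φ(179) = 179 × (1 - 1/179) = 178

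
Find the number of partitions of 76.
9289091

p(n) counts ways to write n as a sum of positive integers (order ignored).
Euler's pentagonal recurrence: p(k) = p(k-1) + p(k-2) - p(k-5) - p(k-7) + p(k-12) + p(k-15) - ... (offsets j(3j∓1)/2, signs ++--, p(0)=1, p(<0)=0).
DP table for k = 0..75: p(0)=1, p(1)=1, p(2)=2, p(3)=3, p(4)=5, p(5)=7, p(6)=11, p(7)=15, p(8)=22, p(9)=30, p(10)=42, p(11)=56, p(12)=77, p(13)=101, p(14)=135, p(15)=176, p(16)=231, p(17)=297, p(18)=385, p(19)=490, p(20)=627, p(21)=792, p(22)=1002, p(23)=1255, p(24)=1575, p(25)=1958, p(26)=2436, p(27)=3010, p(28)=3718, p(29)=4565, p(30)=5604, p(31)=6842, p(32)=8349, p(33)=10143, p(34)=12310, p(35)=14883, p(36)=17977, p(37)=21637, p(38)=26015, p(39)=31185, p(40)=37338, p(41)=44583, p(42)=53174, p(43)=63261, p(44)=75175, p(45)=89134, p(46)=105558, p(47)=124754, p(48)=147273, p(49)=173525, p(50)=204226, p(51)=239943, p(52)=281589, p(53)=329931, p(54)=386155, p(55)=451276, p(56)=526823, p(57)=614154, p(58)=715220, p(59)=831820, p(60)=966467, p(61)=1121505, p(62)=1300156, p(63)=1505499, p(64)=1741630, p(65)=2012558, p(66)=2323520, p(67)=2679689, p(68)=3087735, p(69)=3554345, p(70)=4087968, p(71)=4697205, p(72)=5392783, p(73)=6185689, p(74)=7089500, p(75)=8118264.
Final step: p(76) = p(75) + p(74) - p(71) - p(69) + p(64) + p(61) - p(54) - p(50) + p(41) + p(36) - p(25) - p(19) + p(6)
= 8118264 + 7089500 - 4697205 - 3554345 + 1741630 + 1121505 - 386155 - 204226 + 44583 + 17977 - 1958 - 490 + 11
= 9289091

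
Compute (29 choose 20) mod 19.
10

Using Lucas' theorem:
Write n=29 and k=20 in base 19:
n in base 19: [1, 10]
k in base 19: [1, 1]
C(29,20) mod 19 = ∏ C(n_i, k_i) mod 19
Digit binomials (mod 19): C(1,1) = 1; C(10,1) = 10
Product: 1 × 10 = 10 ≡ 10 (mod 19)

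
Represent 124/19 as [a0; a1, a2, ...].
[6; 1, 1, 9]

Euclidean algorithm steps:
124 = 6 × 19 + 10
19 = 1 × 10 + 9
10 = 1 × 9 + 1
9 = 9 × 1 + 0
Continued fraction: [6; 1, 1, 9]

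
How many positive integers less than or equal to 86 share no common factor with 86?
42

86 = 2 × 43
φ(n) = n × ∏(1 - 1/p) for each prime p dividing n
φ(86) = 86 × (1 - 1/2) × (1 - 1/43) = 42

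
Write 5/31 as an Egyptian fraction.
1/7 + 1/55 + 1/3979 + 1/23744683 + 1/1127619917796295

Greedy algorithm:
5/31: ceiling(31/5) = 7, use 1/7
4/217: ceiling(217/4) = 55, use 1/55
3/11935: ceiling(11935/3) = 3979, use 1/3979
2/47489365: ceiling(47489365/2) = 23744683, use 1/23744683
1/1127619917796295: ceiling(1127619917796295/1) = 1127619917796295, use 1/1127619917796295
Result: 5/31 = 1/7 + 1/55 + 1/3979 + 1/23744683 + 1/1127619917796295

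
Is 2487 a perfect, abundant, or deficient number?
deficient

Proper divisors of 2487: sum = 1 + 3 + 829 = 833
Since 833 < 2487, 2487 is deficient.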